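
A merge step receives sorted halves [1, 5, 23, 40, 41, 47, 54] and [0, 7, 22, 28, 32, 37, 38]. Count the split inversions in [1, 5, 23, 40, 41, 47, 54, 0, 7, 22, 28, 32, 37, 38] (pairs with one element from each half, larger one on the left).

33

For each element r of the right run, count left-run elements greater than r:
r = 0: 1, 5, 23, 40, 41, 47, 54 → 7
r = 7: 23, 40, 41, 47, 54 → 5
r = 22: 23, 40, 41, 47, 54 → 5
r = 28: 40, 41, 47, 54 → 4
r = 32: 40, 41, 47, 54 → 4
r = 37: 40, 41, 47, 54 → 4
r = 38: 40, 41, 47, 54 → 4
Cross-inversions: 7 + 5 + 5 + 4 + 4 + 4 + 4 = 33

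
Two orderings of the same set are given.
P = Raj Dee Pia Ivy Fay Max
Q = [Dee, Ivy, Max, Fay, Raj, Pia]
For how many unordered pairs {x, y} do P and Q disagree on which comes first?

Assign each item its position (1..6) in the first ordering, then rewrite the second ordering as that position sequence:
positions: Raj→1, Dee→2, Pia→3, Ivy→4, Fay→5, Max→6
second ordering as positions: [2, 4, 6, 5, 1, 3]
Discordant pairs = inversions in this position sequence.
2: 1 → 1
4: 1, 3 → 2
6: 5, 1, 3 → 3
5: 1, 3 → 2
1: 0
3: 0
Total: 1 + 2 + 3 + 2 + 0 + 0 = 8

8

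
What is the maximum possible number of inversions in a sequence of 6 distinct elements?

There are 15 inversions.

The maximum occurs when the array is in strictly decreasing order: every one of the C(6, 2) pairs is inverted.
C(6, 2) = 6·5/2 = 15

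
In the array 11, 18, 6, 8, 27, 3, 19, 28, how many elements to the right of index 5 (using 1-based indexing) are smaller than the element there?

The element at index 5 is 27.
Elements after it: 3, 19, 28
Those smaller than 27: 3, 19

2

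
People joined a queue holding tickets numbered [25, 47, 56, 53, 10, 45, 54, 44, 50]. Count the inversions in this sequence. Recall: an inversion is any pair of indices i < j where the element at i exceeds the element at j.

17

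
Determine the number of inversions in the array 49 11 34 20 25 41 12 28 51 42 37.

For each element, count later entries that are smaller:
49 → 11, 34, 20, 25, 41, 12, 28, 42, 37 → 9
11 → none → 0
34 → 20, 25, 12, 28 → 4
20 → 12 → 1
25 → 12 → 1
41 → 12, 28, 37 → 3
12 → none → 0
28 → none → 0
51 → 42, 37 → 2
42 → 37 → 1
37 → none → 0
Sum: 9 + 0 + 4 + 1 + 1 + 3 + 0 + 0 + 2 + 1 + 0 = 21

21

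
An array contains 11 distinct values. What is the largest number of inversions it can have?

55 inversions

The maximum occurs when the array is in strictly decreasing order: every one of the C(11, 2) pairs is inverted.
C(11, 2) = 11·10/2 = 55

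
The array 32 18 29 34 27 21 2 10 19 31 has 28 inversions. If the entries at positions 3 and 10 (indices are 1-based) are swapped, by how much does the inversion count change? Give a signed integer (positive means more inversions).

Positions 3 and 10 hold 29 and 31; after swapping, the array is [32, 18, 31, 34, 27, 21, 2, 10, 19, 29].
Sweep left to right; for each value list the smaller values that follow it:
32 → 18, 31, 27, 21, 2, 10, 19, 29 → 8
18 → 2, 10 → 2
31 → 27, 21, 2, 10, 19, 29 → 6
34 → 27, 21, 2, 10, 19, 29 → 6
27 → 21, 2, 10, 19 → 4
21 → 2, 10, 19 → 3
2 → none → 0
10 → none → 0
19 → none → 0
29 → none → 0
Sum: 8 + 2 + 6 + 6 + 4 + 3 + 0 + 0 + 0 + 0 = 29
Change: 29 − 28 = +1

+1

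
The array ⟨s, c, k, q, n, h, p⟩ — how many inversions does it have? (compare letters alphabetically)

There are 11 inversions.

Listing every pair i<j with a[i]>a[j] (using 0-based positions):
(0,1): s > c
(0,2): s > k
(0,3): s > q
(0,4): s > n
(0,5): s > h
(0,6): s > p
(2,5): k > h
(3,4): q > n
(3,5): q > h
(3,6): q > p
(4,5): n > h
That's 11 pairs.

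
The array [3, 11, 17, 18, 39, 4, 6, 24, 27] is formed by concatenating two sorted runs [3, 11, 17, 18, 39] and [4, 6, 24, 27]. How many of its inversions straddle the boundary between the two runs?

10

Take each right-half value and tally the left-half values above it:
r = 4: 11, 17, 18, 39 → 4
r = 6: 11, 17, 18, 39 → 4
r = 24: 39 → 1
r = 27: 39 → 1
Cross-inversions: 4 + 4 + 1 + 1 = 10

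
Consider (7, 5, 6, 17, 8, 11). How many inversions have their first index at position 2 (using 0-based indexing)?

0 such elements

The element at index 2 is 6.
Elements after it: 17, 8, 11
None of them are smaller than 6.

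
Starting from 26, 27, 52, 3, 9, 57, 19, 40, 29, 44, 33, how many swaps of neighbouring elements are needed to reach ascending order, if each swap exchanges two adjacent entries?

Each adjacent swap fixes exactly one inversion, so the minimum swap count equals the number of inversions.
Count inversions — for each element, later elements that are smaller:
26: 3, 9, 19 → 3
27: 3, 9, 19 → 3
52: 3, 9, 19, 40, 29, 44, 33 → 7
3: none → 0
9: none → 0
57: 19, 40, 29, 44, 33 → 5
19: none → 0
40: 29, 33 → 2
29: none → 0
44: 33 → 1
33: none → 0
Total inversions: 3 + 3 + 7 + 0 + 0 + 5 + 0 + 2 + 0 + 1 + 0 = 21

21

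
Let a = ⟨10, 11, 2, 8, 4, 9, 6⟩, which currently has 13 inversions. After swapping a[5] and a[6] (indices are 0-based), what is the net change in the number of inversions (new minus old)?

-1

Positions 5 and 6 hold 9 and 6; after swapping, the array is [10, 11, 2, 8, 4, 6, 9].
Sweep left to right; for each value list the smaller values that follow it:
10: 5
11: 5
2: 0
8: 2
4: 0
6: 0
9: 0
Sum: 5 + 5 + 0 + 2 + 0 + 0 + 0 = 12
Change: 12 − 13 = -1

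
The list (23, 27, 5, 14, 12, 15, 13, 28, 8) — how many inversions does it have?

20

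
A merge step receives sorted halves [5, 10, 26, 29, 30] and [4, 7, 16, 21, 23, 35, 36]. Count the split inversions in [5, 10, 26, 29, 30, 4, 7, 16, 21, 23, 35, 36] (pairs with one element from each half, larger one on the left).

18 cross-inversions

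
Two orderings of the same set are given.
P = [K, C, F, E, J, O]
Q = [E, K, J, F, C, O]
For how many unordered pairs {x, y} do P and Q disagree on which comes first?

6 disagreeing pairs

Assign each item its position (1..6) in the first ordering, then rewrite the second ordering as that position sequence:
positions: K→1, C→2, F→3, E→4, J→5, O→6
second ordering as positions: [4, 1, 5, 3, 2, 6]
Discordant pairs = inversions in this position sequence.
4: 1, 3, 2 → 3
1: 0
5: 3, 2 → 2
3: 2 → 1
2: 0
6: 0
Total: 3 + 0 + 2 + 1 + 0 + 0 = 6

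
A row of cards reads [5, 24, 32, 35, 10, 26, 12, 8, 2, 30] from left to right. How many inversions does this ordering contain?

For each element, count later entries that are smaller:
5 → 2 → 1
24 → 10, 12, 8, 2 → 4
32 → 10, 26, 12, 8, 2, 30 → 6
35 → 10, 26, 12, 8, 2, 30 → 6
10 → 8, 2 → 2
26 → 12, 8, 2 → 3
12 → 8, 2 → 2
8 → 2 → 1
2 → none → 0
30 → none → 0
Sum: 1 + 4 + 6 + 6 + 2 + 3 + 2 + 1 + 0 + 0 = 25

25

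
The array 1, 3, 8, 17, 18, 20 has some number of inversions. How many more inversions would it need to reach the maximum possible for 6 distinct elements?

15

Maximum inversions for 6 distinct elements is C(6, 2) = 6·5/2 = 15.
Current inversions — for each element, count later smaller elements:
1: 0
3: 0
8: 0
17: 0
18: 0
20: 0
Current total: 0 + 0 + 0 + 0 + 0 + 0 = 0
Shortfall: 15 − 0 = 15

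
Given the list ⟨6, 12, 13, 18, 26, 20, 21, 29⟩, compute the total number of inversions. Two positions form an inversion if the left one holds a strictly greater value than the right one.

Out-of-order pairs: 2

Element-by-element contributions:
6: 0
12: 0
13: 0
18: 0
26: 2
20: 0
21: 0
29: 0
Sum: 0 + 0 + 0 + 0 + 2 + 0 + 0 + 0 = 2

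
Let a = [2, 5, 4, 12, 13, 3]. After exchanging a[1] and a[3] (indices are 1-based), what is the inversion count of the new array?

6

Positions 1 and 3 hold 2 and 4; after swapping, the array is [4, 5, 2, 12, 13, 3].
For each element, count later entries that are smaller:
4 → 2, 3 → 2
5 → 2, 3 → 2
2 → none → 0
12 → 3 → 1
13 → 3 → 1
3 → none → 0
Sum: 2 + 2 + 0 + 1 + 1 + 0 = 6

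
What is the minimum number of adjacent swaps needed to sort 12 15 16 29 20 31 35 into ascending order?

1

Each adjacent swap fixes exactly one inversion, so the minimum swap count equals the number of inversions.
Count inversions — for each element, later elements that are smaller:
12: none → 0
15: none → 0
16: none → 0
29: 20 → 1
20: none → 0
31: none → 0
35: none → 0
Total inversions: 0 + 0 + 0 + 1 + 0 + 0 + 0 = 1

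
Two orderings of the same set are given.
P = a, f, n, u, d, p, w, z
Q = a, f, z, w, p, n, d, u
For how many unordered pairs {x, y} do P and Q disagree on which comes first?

Assign each item its position (1..8) in the first ordering, then rewrite the second ordering as that position sequence:
positions: a→1, f→2, n→3, u→4, d→5, p→6, w→7, z→8
second ordering as positions: [1, 2, 8, 7, 6, 3, 5, 4]
Discordant pairs = inversions in this position sequence.
1: 0
2: 0
8: 7, 6, 3, 5, 4 → 5
7: 6, 3, 5, 4 → 4
6: 3, 5, 4 → 3
3: 0
5: 4 → 1
4: 0
Total: 0 + 0 + 5 + 4 + 3 + 0 + 1 + 0 = 13

13 disagreeing pairs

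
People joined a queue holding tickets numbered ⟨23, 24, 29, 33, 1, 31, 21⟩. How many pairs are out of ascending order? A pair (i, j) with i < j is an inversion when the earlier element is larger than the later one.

10

Element-by-element contributions:
23: 2
24: 2
29: 2
33: 3
1: 0
31: 1
21: 0
Sum: 2 + 2 + 2 + 3 + 0 + 1 + 0 = 10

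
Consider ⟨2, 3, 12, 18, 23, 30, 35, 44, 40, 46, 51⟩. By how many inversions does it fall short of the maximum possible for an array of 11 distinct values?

54

Maximum inversions for 11 distinct elements is C(11, 2) = 11·10/2 = 55.
Current inversions — for each element, count later smaller elements:
2: 0
3: 0
12: 0
18: 0
23: 0
30: 0
35: 0
44: 1
40: 0
46: 0
51: 0
Current total: 0 + 0 + 0 + 0 + 0 + 0 + 0 + 1 + 0 + 0 + 0 = 1
Shortfall: 55 − 1 = 54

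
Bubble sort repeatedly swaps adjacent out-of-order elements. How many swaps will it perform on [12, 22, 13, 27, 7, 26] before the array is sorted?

6 adjacent swaps

Minimum adjacent swaps = number of inversions (each swap of adjacent out-of-order elements removes one inversion and no swap can remove more).
Count inversions — for each element, later elements that are smaller:
12: 7 → 1
22: 13, 7 → 2
13: 7 → 1
27: 7, 26 → 2
7: none → 0
26: none → 0
Total inversions: 1 + 2 + 1 + 2 + 0 + 0 = 6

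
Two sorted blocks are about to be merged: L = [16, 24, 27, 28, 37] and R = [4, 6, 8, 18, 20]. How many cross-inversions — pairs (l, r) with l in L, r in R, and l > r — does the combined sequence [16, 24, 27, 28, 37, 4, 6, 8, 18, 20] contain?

23 split inversions

For each element r of the right run, count left-run elements greater than r:
r = 4: 16, 24, 27, 28, 37 → 5
r = 6: 16, 24, 27, 28, 37 → 5
r = 8: 16, 24, 27, 28, 37 → 5
r = 18: 24, 27, 28, 37 → 4
r = 20: 24, 27, 28, 37 → 4
Cross-inversions: 5 + 5 + 5 + 4 + 4 = 23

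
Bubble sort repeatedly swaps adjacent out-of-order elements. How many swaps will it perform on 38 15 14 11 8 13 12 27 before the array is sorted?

Minimum adjacent swaps = number of inversions (each swap of adjacent out-of-order elements removes one inversion and no swap can remove more).
Count inversions — for each element, later elements that are smaller:
38: 15, 14, 11, 8, 13, 12, 27 → 7
15: 14, 11, 8, 13, 12 → 5
14: 11, 8, 13, 12 → 4
11: 8 → 1
8: none → 0
13: 12 → 1
12: none → 0
27: none → 0
Total inversions: 7 + 5 + 4 + 1 + 0 + 1 + 0 + 0 = 18

18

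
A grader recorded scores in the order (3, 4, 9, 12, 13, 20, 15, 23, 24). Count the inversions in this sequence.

1 inversion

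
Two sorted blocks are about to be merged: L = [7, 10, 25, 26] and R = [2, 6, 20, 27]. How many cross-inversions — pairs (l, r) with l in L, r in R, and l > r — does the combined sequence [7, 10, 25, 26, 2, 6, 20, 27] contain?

Take each right-half value and tally the left-half values above it:
r = 2: 7, 10, 25, 26 → 4
r = 6: 7, 10, 25, 26 → 4
r = 20: 25, 26 → 2
r = 27: none → 0
Cross-inversions: 4 + 4 + 2 + 0 = 10

10 cross-inversions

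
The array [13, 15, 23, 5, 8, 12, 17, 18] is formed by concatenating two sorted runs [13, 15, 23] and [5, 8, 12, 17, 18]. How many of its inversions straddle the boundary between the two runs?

11 split inversions

For each element r of the right run, count left-run elements greater than r:
r = 5: 13, 15, 23 → 3
r = 8: 13, 15, 23 → 3
r = 12: 13, 15, 23 → 3
r = 17: 23 → 1
r = 18: 23 → 1
Cross-inversions: 3 + 3 + 3 + 1 + 1 = 11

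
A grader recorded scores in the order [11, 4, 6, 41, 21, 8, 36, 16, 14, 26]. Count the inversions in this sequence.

For each element, count later entries that are smaller:
11: 3
4: 0
6: 0
41: 6
21: 3
8: 0
36: 3
16: 1
14: 0
26: 0
Sum: 3 + 0 + 0 + 6 + 3 + 0 + 3 + 1 + 0 + 0 = 16

Inversions: 16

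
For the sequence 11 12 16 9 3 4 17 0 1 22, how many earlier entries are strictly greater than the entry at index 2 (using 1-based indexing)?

0 such elements

The element at index 2 is 12.
Elements before it: 11
None of them are larger than 12.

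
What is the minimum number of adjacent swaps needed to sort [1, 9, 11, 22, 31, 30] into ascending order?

Minimum adjacent swaps = number of inversions (each swap of adjacent out-of-order elements removes one inversion and no swap can remove more).
Count inversions — for each element, later elements that are smaller:
1: none → 0
9: none → 0
11: none → 0
22: none → 0
31: 30 → 1
30: none → 0
Total inversions: 0 + 0 + 0 + 0 + 1 + 0 = 1

1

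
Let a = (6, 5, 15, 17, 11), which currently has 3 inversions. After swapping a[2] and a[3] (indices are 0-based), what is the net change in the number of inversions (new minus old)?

+1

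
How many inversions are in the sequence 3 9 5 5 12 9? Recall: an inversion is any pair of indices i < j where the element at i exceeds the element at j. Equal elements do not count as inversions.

Out-of-order index pairs (0-indexed):
(1,2): 9 > 5
(1,3): 9 > 5
(4,5): 12 > 9
That's 3 pairs.

3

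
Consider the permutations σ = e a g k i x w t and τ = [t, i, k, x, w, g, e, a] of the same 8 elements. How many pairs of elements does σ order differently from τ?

22

Assign each item its position (1..8) in the first ordering, then rewrite the second ordering as that position sequence:
positions: e→1, a→2, g→3, k→4, i→5, x→6, w→7, t→8
second ordering as positions: [8, 5, 4, 6, 7, 3, 1, 2]
Discordant pairs = inversions in this position sequence.
8: 5, 4, 6, 7, 3, 1, 2 → 7
5: 4, 3, 1, 2 → 4
4: 3, 1, 2 → 3
6: 3, 1, 2 → 3
7: 3, 1, 2 → 3
3: 1, 2 → 2
1: 0
2: 0
Total: 7 + 4 + 3 + 3 + 3 + 2 + 0 + 0 = 22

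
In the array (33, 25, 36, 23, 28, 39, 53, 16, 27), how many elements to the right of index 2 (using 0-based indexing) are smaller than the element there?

4

The element at index 2 is 36.
Elements after it: 23, 28, 39, 53, 16, 27
Those smaller than 36: 23, 28, 16, 27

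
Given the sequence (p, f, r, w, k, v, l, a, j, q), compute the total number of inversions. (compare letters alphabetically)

For each element, count later entries that are smaller:
p → f, k, l, a, j → 5
f → a → 1
r → k, l, a, j, q → 5
w → k, v, l, a, j, q → 6
k → a, j → 2
v → l, a, j, q → 4
l → a, j → 2
a → none → 0
j → none → 0
q → none → 0
Sum: 5 + 1 + 5 + 6 + 2 + 4 + 2 + 0 + 0 + 0 = 25

25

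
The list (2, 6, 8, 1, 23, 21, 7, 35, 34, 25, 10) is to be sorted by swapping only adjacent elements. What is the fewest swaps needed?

Minimum adjacent swaps = number of inversions (each swap of adjacent out-of-order elements removes one inversion and no swap can remove more).
Count inversions — for each element, later elements that are smaller:
2: 1 → 1
6: 1 → 1
8: 1, 7 → 2
1: none → 0
23: 21, 7, 10 → 3
21: 7, 10 → 2
7: none → 0
35: 34, 25, 10 → 3
34: 25, 10 → 2
25: 10 → 1
10: none → 0
Total inversions: 1 + 1 + 2 + 0 + 3 + 2 + 0 + 3 + 2 + 1 + 0 = 15

Adjacent swaps: 15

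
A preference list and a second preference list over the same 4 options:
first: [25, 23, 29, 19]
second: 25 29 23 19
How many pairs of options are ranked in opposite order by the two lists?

Assign each item its position (1..4) in the first ordering, then rewrite the second ordering as that position sequence:
positions: 25→1, 23→2, 29→3, 19→4
second ordering as positions: [1, 3, 2, 4]
Discordant pairs = inversions in this position sequence.
1: 0
3: 2 → 1
2: 0
4: 0
Total: 0 + 1 + 0 + 0 = 1

1 pair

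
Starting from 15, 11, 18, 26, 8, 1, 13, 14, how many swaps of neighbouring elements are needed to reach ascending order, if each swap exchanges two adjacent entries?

Each adjacent swap fixes exactly one inversion, so the minimum swap count equals the number of inversions.
Count inversions — for each element, later elements that are smaller:
15: 11, 8, 1, 13, 14 → 5
11: 8, 1 → 2
18: 8, 1, 13, 14 → 4
26: 8, 1, 13, 14 → 4
8: 1 → 1
1: none → 0
13: none → 0
14: none → 0
Total inversions: 5 + 2 + 4 + 4 + 1 + 0 + 0 + 0 = 16

16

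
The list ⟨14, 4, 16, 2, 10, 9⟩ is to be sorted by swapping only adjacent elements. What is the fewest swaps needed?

Swaps: 9

The minimum number of adjacent swaps to sort an array equals its inversion count, since every such swap removes exactly one inversion.
Count inversions — for each element, later elements that are smaller:
14: 4, 2, 10, 9 → 4
4: 2 → 1
16: 2, 10, 9 → 3
2: none → 0
10: 9 → 1
9: none → 0
Total inversions: 4 + 1 + 3 + 0 + 1 + 0 = 9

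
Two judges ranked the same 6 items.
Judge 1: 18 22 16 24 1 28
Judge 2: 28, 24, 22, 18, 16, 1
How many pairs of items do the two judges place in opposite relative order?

9

Assign each item its position (1..6) in the first ordering, then rewrite the second ordering as that position sequence:
positions: 18→1, 22→2, 16→3, 24→4, 1→5, 28→6
second ordering as positions: [6, 4, 2, 1, 3, 5]
Discordant pairs = inversions in this position sequence.
6: 4, 2, 1, 3, 5 → 5
4: 2, 1, 3 → 3
2: 1 → 1
1: 0
3: 0
5: 0
Total: 5 + 3 + 1 + 0 + 0 + 0 = 9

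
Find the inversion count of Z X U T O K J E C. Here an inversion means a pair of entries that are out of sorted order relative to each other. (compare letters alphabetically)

36 inversions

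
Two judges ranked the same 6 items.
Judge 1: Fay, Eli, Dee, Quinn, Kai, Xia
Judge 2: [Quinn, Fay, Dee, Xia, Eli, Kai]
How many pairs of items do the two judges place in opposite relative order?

Assign each item its position (1..6) in the first ordering, then rewrite the second ordering as that position sequence:
positions: Fay→1, Eli→2, Dee→3, Quinn→4, Kai→5, Xia→6
second ordering as positions: [4, 1, 3, 6, 2, 5]
Discordant pairs = inversions in this position sequence.
4: 1, 3, 2 → 3
1: 0
3: 2 → 1
6: 2, 5 → 2
2: 0
5: 0
Total: 3 + 0 + 1 + 2 + 0 + 0 = 6

There are 6 discordant pairs.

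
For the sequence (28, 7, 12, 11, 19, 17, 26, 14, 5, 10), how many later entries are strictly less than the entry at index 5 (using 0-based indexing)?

3

The element at index 5 is 17.
Elements after it: 26, 14, 5, 10
Those smaller than 17: 14, 5, 10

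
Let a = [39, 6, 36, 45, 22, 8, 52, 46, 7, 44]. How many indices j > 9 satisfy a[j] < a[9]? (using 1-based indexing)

The element at index 9 is 7.
Elements after it: 44
None of them are smaller than 7.

0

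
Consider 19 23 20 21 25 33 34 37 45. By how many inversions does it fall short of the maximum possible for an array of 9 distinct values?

Maximum inversions for 9 distinct elements is C(9, 2) = 9·8/2 = 36.
Current inversions — for each element, count later smaller elements:
19: 0
23: 2
20: 0
21: 0
25: 0
33: 0
34: 0
37: 0
45: 0
Current total: 0 + 2 + 0 + 0 + 0 + 0 + 0 + 0 + 0 = 2
Shortfall: 36 − 2 = 34

34 inversions short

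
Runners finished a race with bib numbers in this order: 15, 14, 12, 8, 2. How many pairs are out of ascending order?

10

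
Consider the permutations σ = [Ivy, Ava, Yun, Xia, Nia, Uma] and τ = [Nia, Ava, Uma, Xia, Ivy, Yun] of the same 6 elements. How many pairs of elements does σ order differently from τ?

Assign each item its position (1..6) in the first ordering, then rewrite the second ordering as that position sequence:
positions: Ivy→1, Ava→2, Yun→3, Xia→4, Nia→5, Uma→6
second ordering as positions: [5, 2, 6, 4, 1, 3]
Discordant pairs = inversions in this position sequence.
5: 2, 4, 1, 3 → 4
2: 1 → 1
6: 4, 1, 3 → 3
4: 1, 3 → 2
1: 0
3: 0
Total: 4 + 1 + 3 + 2 + 0 + 0 = 10

10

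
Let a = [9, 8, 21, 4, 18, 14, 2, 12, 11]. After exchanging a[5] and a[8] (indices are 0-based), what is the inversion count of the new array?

Positions 5 and 8 hold 14 and 11; after swapping, the array is [9, 8, 21, 4, 18, 11, 2, 12, 14].
Element-by-element contributions:
9: 3
8: 2
21: 6
4: 1
18: 4
11: 1
2: 0
12: 0
14: 0
Sum: 3 + 2 + 6 + 1 + 4 + 1 + 0 + 0 + 0 = 17

Inversions: 17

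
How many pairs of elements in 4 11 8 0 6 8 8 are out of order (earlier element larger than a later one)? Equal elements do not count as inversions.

Sweep left to right; for each value list the smaller values that follow it:
4 → 0 → 1
11 → 8, 0, 6, 8, 8 → 5
8 → 0, 6 → 2
0 → none → 0
6 → none → 0
8 → none → 0
8 → none → 0
Sum: 1 + 5 + 2 + 0 + 0 + 0 + 0 = 8

8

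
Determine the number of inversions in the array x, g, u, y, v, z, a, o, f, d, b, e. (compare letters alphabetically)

For each element, count later entries that are smaller:
x: 9
g: 5
u: 6
y: 7
v: 6
z: 6
a: 0
o: 4
f: 3
d: 1
b: 0
e: 0
Sum: 9 + 5 + 6 + 7 + 6 + 6 + 0 + 4 + 3 + 1 + 0 + 0 = 47

47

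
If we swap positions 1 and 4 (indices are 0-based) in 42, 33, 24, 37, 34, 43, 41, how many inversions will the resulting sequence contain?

9 inversions

Positions 1 and 4 hold 33 and 34; after swapping, the array is [42, 34, 24, 37, 33, 43, 41].
For each element, count later entries that are smaller:
42 → 34, 24, 37, 33, 41 → 5
34 → 24, 33 → 2
24 → none → 0
37 → 33 → 1
33 → none → 0
43 → 41 → 1
41 → none → 0
Sum: 5 + 2 + 0 + 1 + 0 + 1 + 0 = 9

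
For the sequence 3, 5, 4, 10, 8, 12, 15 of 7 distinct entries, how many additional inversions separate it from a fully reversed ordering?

Maximum inversions for 7 distinct elements is C(7, 2) = 7·6/2 = 21.
Current inversions — for each element, count later smaller elements:
3: 0
5: 1
4: 0
10: 1
8: 0
12: 0
15: 0
Current total: 0 + 1 + 0 + 1 + 0 + 0 + 0 = 2
Shortfall: 21 − 2 = 19

19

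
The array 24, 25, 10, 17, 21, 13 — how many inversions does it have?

10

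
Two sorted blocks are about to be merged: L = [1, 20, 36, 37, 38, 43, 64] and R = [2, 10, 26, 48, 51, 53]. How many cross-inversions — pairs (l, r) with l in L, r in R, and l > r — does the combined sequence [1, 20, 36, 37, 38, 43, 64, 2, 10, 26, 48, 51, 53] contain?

Count, for every r in R, how many entries of L exceed r:
r = 2: 20, 36, 37, 38, 43, 64 → 6
r = 10: 20, 36, 37, 38, 43, 64 → 6
r = 26: 36, 37, 38, 43, 64 → 5
r = 48: 64 → 1
r = 51: 64 → 1
r = 53: 64 → 1
Cross-inversions: 6 + 6 + 5 + 1 + 1 + 1 = 20

20 cross-inversions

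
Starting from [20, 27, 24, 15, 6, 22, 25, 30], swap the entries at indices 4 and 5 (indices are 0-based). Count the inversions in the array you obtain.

12

Positions 4 and 5 hold 6 and 22; after swapping, the array is [20, 27, 24, 15, 22, 6, 25, 30].
Count, for each position, how many later elements it exceeds:
20 → 15, 6 → 2
27 → 24, 15, 22, 6, 25 → 5
24 → 15, 22, 6 → 3
15 → 6 → 1
22 → 6 → 1
6 → none → 0
25 → none → 0
30 → none → 0
Sum: 2 + 5 + 3 + 1 + 1 + 0 + 0 + 0 = 12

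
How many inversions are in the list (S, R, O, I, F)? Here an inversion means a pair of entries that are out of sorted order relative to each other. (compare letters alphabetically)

Listing every pair i<j with a[i]>a[j] (using 0-based positions):
(0,1): S > R
(0,2): S > O
(0,3): S > I
(0,4): S > F
(1,2): R > O
(1,3): R > I
(1,4): R > F
(2,3): O > I
(2,4): O > F
(3,4): I > F
That's 10 pairs.

10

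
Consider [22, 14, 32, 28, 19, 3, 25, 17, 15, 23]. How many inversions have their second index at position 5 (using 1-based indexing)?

3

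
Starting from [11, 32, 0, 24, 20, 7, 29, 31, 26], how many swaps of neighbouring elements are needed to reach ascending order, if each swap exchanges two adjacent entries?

14

Each adjacent swap fixes exactly one inversion, so the minimum swap count equals the number of inversions.
Count inversions — for each element, later elements that are smaller:
11: 0, 7 → 2
32: 0, 24, 20, 7, 29, 31, 26 → 7
0: none → 0
24: 20, 7 → 2
20: 7 → 1
7: none → 0
29: 26 → 1
31: 26 → 1
26: none → 0
Total inversions: 2 + 7 + 0 + 2 + 1 + 0 + 1 + 1 + 0 = 14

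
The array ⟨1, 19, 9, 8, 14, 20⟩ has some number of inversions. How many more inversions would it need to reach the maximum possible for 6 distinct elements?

11 inversions short

Maximum inversions for 6 distinct elements is C(6, 2) = 6·5/2 = 15.
Current inversions — for each element, count later smaller elements:
1: 0
19: 3
9: 1
8: 0
14: 0
20: 0
Current total: 0 + 3 + 1 + 0 + 0 + 0 = 4
Shortfall: 15 − 4 = 11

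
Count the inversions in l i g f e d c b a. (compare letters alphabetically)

For each element, count later entries that are smaller:
l: 8
i: 7
g: 6
f: 5
e: 4
d: 3
c: 2
b: 1
a: 0
Sum: 8 + 7 + 6 + 5 + 4 + 3 + 2 + 1 + 0 = 36

36 inversions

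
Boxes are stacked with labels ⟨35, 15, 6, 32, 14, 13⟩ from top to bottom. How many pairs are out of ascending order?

Sweep left to right; for each value list the smaller values that follow it:
35 → 15, 6, 32, 14, 13 → 5
15 → 6, 14, 13 → 3
6 → none → 0
32 → 14, 13 → 2
14 → 13 → 1
13 → none → 0
Sum: 5 + 3 + 0 + 2 + 1 + 0 = 11

11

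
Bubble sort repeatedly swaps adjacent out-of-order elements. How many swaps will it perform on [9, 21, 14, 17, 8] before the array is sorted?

Each adjacent swap fixes exactly one inversion, so the minimum swap count equals the number of inversions.
Count inversions — for each element, later elements that are smaller:
9: 8 → 1
21: 14, 17, 8 → 3
14: 8 → 1
17: 8 → 1
8: none → 0
Total inversions: 1 + 3 + 1 + 1 + 0 = 6

6 adjacent swaps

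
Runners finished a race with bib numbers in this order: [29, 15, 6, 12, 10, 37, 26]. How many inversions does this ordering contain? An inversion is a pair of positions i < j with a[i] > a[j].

For each element, count later entries that are smaller:
29 → 15, 6, 12, 10, 26 → 5
15 → 6, 12, 10 → 3
6 → none → 0
12 → 10 → 1
10 → none → 0
37 → 26 → 1
26 → none → 0
Sum: 5 + 3 + 0 + 1 + 0 + 1 + 0 = 10

10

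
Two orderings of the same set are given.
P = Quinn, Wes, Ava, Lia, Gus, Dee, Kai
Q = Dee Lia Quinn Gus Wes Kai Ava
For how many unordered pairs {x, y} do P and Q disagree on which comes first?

Disagreeing pairs: 11

Assign each item its position (1..7) in the first ordering, then rewrite the second ordering as that position sequence:
positions: Quinn→1, Wes→2, Ava→3, Lia→4, Gus→5, Dee→6, Kai→7
second ordering as positions: [6, 4, 1, 5, 2, 7, 3]
Discordant pairs = inversions in this position sequence.
6: 4, 1, 5, 2, 3 → 5
4: 1, 2, 3 → 3
1: 0
5: 2, 3 → 2
2: 0
7: 3 → 1
3: 0
Total: 5 + 3 + 0 + 2 + 0 + 1 + 0 = 11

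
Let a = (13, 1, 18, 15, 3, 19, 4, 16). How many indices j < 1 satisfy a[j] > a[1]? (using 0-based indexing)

1

The element at index 1 is 1.
Elements before it: 13
Those larger than 1: 13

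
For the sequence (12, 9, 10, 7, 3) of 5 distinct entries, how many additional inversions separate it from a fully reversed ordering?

Maximum inversions for 5 distinct elements is C(5, 2) = 5·4/2 = 10.
Current inversions — for each element, count later smaller elements:
12: 4
9: 2
10: 2
7: 1
3: 0
Current total: 4 + 2 + 2 + 1 + 0 = 9
Shortfall: 10 − 9 = 1

1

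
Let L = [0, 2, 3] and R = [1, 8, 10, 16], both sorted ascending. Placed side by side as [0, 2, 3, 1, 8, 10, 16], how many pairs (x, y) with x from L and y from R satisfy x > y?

Take each right-half value and tally the left-half values above it:
r = 1: 2, 3 → 2
r = 8: none → 0
r = 10: none → 0
r = 16: none → 0
Cross-inversions: 2 + 0 + 0 + 0 = 2

2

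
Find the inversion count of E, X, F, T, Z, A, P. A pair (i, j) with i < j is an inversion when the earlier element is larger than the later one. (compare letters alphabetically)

Sweep left to right; for each value list the smaller values that follow it:
E → A → 1
X → F, T, A, P → 4
F → A → 1
T → A, P → 2
Z → A, P → 2
A → none → 0
P → none → 0
Sum: 1 + 4 + 1 + 2 + 2 + 0 + 0 = 10

10 out-of-order pairs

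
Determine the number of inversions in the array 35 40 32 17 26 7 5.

Sweep left to right; for each value list the smaller values that follow it:
35 → 32, 17, 26, 7, 5 → 5
40 → 32, 17, 26, 7, 5 → 5
32 → 17, 26, 7, 5 → 4
17 → 7, 5 → 2
26 → 7, 5 → 2
7 → 5 → 1
5 → none → 0
Sum: 5 + 5 + 4 + 2 + 2 + 1 + 0 = 19

There are 19 inversions.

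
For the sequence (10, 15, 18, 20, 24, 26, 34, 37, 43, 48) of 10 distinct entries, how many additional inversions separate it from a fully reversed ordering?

45

Maximum inversions for 10 distinct elements is C(10, 2) = 10·9/2 = 45.
Current inversions — for each element, count later smaller elements:
10: 0
15: 0
18: 0
20: 0
24: 0
26: 0
34: 0
37: 0
43: 0
48: 0
Current total: 0 + 0 + 0 + 0 + 0 + 0 + 0 + 0 + 0 + 0 = 0
Shortfall: 45 − 0 = 45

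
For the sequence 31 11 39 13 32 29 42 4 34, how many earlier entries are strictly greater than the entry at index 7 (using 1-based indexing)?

0 such elements

The element at index 7 is 42.
Elements before it: 31, 11, 39, 13, 32, 29
None of them are larger than 42.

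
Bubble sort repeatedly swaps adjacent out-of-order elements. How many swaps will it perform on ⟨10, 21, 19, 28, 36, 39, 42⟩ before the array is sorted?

The minimum number of adjacent swaps to sort an array equals its inversion count, since every such swap removes exactly one inversion.
Count inversions — for each element, later elements that are smaller:
10: none → 0
21: 19 → 1
19: none → 0
28: none → 0
36: none → 0
39: none → 0
42: none → 0
Total inversions: 0 + 1 + 0 + 0 + 0 + 0 + 0 = 1

1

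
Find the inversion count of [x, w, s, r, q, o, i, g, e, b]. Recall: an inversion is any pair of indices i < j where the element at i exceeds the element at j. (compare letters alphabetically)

Element-by-element contributions:
x → w, s, r, q, o, i, g, e, b → 9
w → s, r, q, o, i, g, e, b → 8
s → r, q, o, i, g, e, b → 7
r → q, o, i, g, e, b → 6
q → o, i, g, e, b → 5
o → i, g, e, b → 4
i → g, e, b → 3
g → e, b → 2
e → b → 1
b → none → 0
Sum: 9 + 8 + 7 + 6 + 5 + 4 + 3 + 2 + 1 + 0 = 45

45 inversions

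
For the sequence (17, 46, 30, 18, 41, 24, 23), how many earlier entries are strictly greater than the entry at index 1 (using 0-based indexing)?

The element at index 1 is 46.
Elements before it: 17
None of them are larger than 46.

0 such elements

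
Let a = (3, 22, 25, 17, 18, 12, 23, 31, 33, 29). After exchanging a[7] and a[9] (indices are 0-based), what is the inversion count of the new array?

Positions 7 and 9 hold 31 and 29; after swapping, the array is [3, 22, 25, 17, 18, 12, 23, 29, 33, 31].
Element-by-element contributions:
3 → none → 0
22 → 17, 18, 12 → 3
25 → 17, 18, 12, 23 → 4
17 → 12 → 1
18 → 12 → 1
12 → none → 0
23 → none → 0
29 → none → 0
33 → 31 → 1
31 → none → 0
Sum: 0 + 3 + 4 + 1 + 1 + 0 + 0 + 0 + 1 + 0 = 10

10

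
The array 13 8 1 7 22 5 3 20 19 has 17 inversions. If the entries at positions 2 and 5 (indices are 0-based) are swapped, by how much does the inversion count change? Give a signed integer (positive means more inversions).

+1

Positions 2 and 5 hold 1 and 5; after swapping, the array is [13, 8, 5, 7, 22, 1, 3, 20, 19].
Sweep left to right; for each value list the smaller values that follow it:
13 → 8, 5, 7, 1, 3 → 5
8 → 5, 7, 1, 3 → 4
5 → 1, 3 → 2
7 → 1, 3 → 2
22 → 1, 3, 20, 19 → 4
1 → none → 0
3 → none → 0
20 → 19 → 1
19 → none → 0
Sum: 5 + 4 + 2 + 2 + 4 + 0 + 0 + 1 + 0 = 18
Change: 18 − 17 = +1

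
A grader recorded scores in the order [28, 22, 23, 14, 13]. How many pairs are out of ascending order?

Sweep left to right; for each value list the smaller values that follow it:
28: 4
22: 2
23: 2
14: 1
13: 0
Sum: 4 + 2 + 2 + 1 + 0 = 9

9 inversions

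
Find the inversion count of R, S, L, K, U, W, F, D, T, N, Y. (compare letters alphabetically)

Sweep left to right; for each value list the smaller values that follow it:
R: 5
S: 5
L: 3
K: 2
U: 4
W: 4
F: 1
D: 0
T: 1
N: 0
Y: 0
Sum: 5 + 5 + 3 + 2 + 4 + 4 + 1 + 0 + 1 + 0 + 0 = 25

25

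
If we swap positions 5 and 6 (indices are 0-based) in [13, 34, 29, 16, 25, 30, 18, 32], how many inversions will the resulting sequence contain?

Positions 5 and 6 hold 30 and 18; after swapping, the array is [13, 34, 29, 16, 25, 18, 30, 32].
Sweep left to right; for each value list the smaller values that follow it:
13 → none → 0
34 → 29, 16, 25, 18, 30, 32 → 6
29 → 16, 25, 18 → 3
16 → none → 0
25 → 18 → 1
18 → none → 0
30 → none → 0
32 → none → 0
Sum: 0 + 6 + 3 + 0 + 1 + 0 + 0 + 0 = 10

10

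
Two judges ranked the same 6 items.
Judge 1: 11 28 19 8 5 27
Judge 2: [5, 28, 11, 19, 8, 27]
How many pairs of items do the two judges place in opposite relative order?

There are 5 discordant pairs.

Assign each item its position (1..6) in the first ordering, then rewrite the second ordering as that position sequence:
positions: 11→1, 28→2, 19→3, 8→4, 5→5, 27→6
second ordering as positions: [5, 2, 1, 3, 4, 6]
Discordant pairs = inversions in this position sequence.
5: 2, 1, 3, 4 → 4
2: 1 → 1
1: 0
3: 0
4: 0
6: 0
Total: 4 + 1 + 0 + 0 + 0 + 0 = 5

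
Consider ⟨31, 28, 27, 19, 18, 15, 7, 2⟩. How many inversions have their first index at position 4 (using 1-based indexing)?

The element at index 4 is 19.
Elements after it: 18, 15, 7, 2
Those smaller than 19: 18, 15, 7, 2

4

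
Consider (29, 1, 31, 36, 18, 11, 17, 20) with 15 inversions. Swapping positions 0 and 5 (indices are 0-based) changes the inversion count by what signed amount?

Positions 0 and 5 hold 29 and 11; after swapping, the array is [11, 1, 31, 36, 18, 29, 17, 20].
For each element, count later entries that are smaller:
11 → 1 → 1
1 → none → 0
31 → 18, 29, 17, 20 → 4
36 → 18, 29, 17, 20 → 4
18 → 17 → 1
29 → 17, 20 → 2
17 → none → 0
20 → none → 0
Sum: 1 + 0 + 4 + 4 + 1 + 2 + 0 + 0 = 12
Change: 12 − 15 = -3

-3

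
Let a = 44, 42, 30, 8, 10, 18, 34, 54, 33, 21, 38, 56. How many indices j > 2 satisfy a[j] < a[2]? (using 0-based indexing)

The element at index 2 is 30.
Elements after it: 8, 10, 18, 34, 54, 33, 21, 38, 56
Those smaller than 30: 8, 10, 18, 21

4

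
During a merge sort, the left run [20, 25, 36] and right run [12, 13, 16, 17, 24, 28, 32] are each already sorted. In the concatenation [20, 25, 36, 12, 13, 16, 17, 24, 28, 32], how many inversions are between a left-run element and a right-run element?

Take each right-half value and tally the left-half values above it:
r = 12: 20, 25, 36 → 3
r = 13: 20, 25, 36 → 3
r = 16: 20, 25, 36 → 3
r = 17: 20, 25, 36 → 3
r = 24: 25, 36 → 2
r = 28: 36 → 1
r = 32: 36 → 1
Cross-inversions: 3 + 3 + 3 + 3 + 2 + 1 + 1 = 16

16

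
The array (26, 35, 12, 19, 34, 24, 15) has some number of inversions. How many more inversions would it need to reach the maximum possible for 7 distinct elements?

Maximum inversions for 7 distinct elements is C(7, 2) = 7·6/2 = 21.
Current inversions — for each element, count later smaller elements:
26: 4
35: 5
12: 0
19: 1
34: 2
24: 1
15: 0
Current total: 4 + 5 + 0 + 1 + 2 + 1 + 0 = 13
Shortfall: 21 − 13 = 8

8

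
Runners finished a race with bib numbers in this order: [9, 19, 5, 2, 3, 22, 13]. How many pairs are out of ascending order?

Inversions: 10

Out-of-order index pairs (0-indexed):
(0,2): 9 > 5
(0,3): 9 > 2
(0,4): 9 > 3
(1,2): 19 > 5
(1,3): 19 > 2
(1,4): 19 > 3
(1,6): 19 > 13
(2,3): 5 > 2
(2,4): 5 > 3
(5,6): 22 > 13
That's 10 pairs.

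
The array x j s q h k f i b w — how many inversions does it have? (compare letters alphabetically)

31

Element-by-element contributions:
x → j, s, q, h, k, f, i, b, w → 9
j → h, f, i, b → 4
s → q, h, k, f, i, b → 6
q → h, k, f, i, b → 5
h → f, b → 2
k → f, i, b → 3
f → b → 1
i → b → 1
b → none → 0
w → none → 0
Sum: 9 + 4 + 6 + 5 + 2 + 3 + 1 + 1 + 0 + 0 = 31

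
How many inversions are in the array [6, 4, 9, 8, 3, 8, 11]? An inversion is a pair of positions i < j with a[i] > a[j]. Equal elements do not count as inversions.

7

Out-of-order index pairs (1-indexed):
(1,2): 6 > 4
(1,5): 6 > 3
(2,5): 4 > 3
(3,4): 9 > 8
(3,5): 9 > 3
(3,6): 9 > 8
(4,5): 8 > 3
That's 7 pairs.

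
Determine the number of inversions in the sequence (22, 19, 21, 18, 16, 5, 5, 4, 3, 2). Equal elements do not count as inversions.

43

Count, for each position, how many later elements it exceeds:
22: 9
19: 7
21: 7
18: 6
16: 5
5: 3
5: 3
4: 2
3: 1
2: 0
Sum: 9 + 7 + 7 + 6 + 5 + 3 + 3 + 2 + 1 + 0 = 43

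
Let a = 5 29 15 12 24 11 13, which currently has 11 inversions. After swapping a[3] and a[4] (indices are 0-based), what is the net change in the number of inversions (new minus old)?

+1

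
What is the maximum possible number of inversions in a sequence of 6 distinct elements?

15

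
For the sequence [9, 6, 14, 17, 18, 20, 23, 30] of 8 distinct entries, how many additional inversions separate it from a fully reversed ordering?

27

Maximum inversions for 8 distinct elements is C(8, 2) = 8·7/2 = 28.
Current inversions — for each element, count later smaller elements:
9: 1
6: 0
14: 0
17: 0
18: 0
20: 0
23: 0
30: 0
Current total: 1 + 0 + 0 + 0 + 0 + 0 + 0 + 0 = 1
Shortfall: 28 − 1 = 27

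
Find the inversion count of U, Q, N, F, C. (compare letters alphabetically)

10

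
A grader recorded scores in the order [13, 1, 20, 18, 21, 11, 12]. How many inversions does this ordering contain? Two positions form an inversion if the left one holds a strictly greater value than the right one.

Out-of-order pairs: 10

Count, for each position, how many later elements it exceeds:
13: 3
1: 0
20: 3
18: 2
21: 2
11: 0
12: 0
Sum: 3 + 0 + 3 + 2 + 2 + 0 + 0 = 10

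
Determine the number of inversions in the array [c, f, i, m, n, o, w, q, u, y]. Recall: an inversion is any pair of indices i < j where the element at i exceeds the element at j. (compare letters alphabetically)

Count, for each position, how many later elements it exceeds:
c: 0
f: 0
i: 0
m: 0
n: 0
o: 0
w: 2
q: 0
u: 0
y: 0
Sum: 0 + 0 + 0 + 0 + 0 + 0 + 2 + 0 + 0 + 0 = 2

There are 2 out-of-order pairs.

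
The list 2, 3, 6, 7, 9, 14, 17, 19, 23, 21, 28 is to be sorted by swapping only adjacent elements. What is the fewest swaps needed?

The minimum number of adjacent swaps to sort an array equals its inversion count, since every such swap removes exactly one inversion.
Count inversions — for each element, later elements that are smaller:
2: none → 0
3: none → 0
6: none → 0
7: none → 0
9: none → 0
14: none → 0
17: none → 0
19: none → 0
23: 21 → 1
21: none → 0
28: none → 0
Total inversions: 0 + 0 + 0 + 0 + 0 + 0 + 0 + 0 + 1 + 0 + 0 = 1

1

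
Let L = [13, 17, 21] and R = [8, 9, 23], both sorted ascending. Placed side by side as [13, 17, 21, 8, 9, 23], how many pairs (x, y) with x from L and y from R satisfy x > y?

For each element r of the right run, count left-run elements greater than r:
r = 8: 13, 17, 21 → 3
r = 9: 13, 17, 21 → 3
r = 23: none → 0
Cross-inversions: 3 + 3 + 0 = 6

6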